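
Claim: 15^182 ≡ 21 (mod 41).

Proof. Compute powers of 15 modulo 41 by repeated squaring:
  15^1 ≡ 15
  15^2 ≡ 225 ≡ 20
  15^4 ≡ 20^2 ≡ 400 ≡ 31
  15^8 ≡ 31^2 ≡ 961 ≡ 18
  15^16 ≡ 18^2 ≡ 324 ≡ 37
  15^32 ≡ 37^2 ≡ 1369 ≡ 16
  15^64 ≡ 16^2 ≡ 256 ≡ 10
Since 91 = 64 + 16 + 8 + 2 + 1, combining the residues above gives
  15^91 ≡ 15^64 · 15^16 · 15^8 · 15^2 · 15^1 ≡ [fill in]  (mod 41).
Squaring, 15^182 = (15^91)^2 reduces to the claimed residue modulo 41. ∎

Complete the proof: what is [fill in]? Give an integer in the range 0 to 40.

15^64 · 15^16 · 15^8 · 15^2 · 15^1 ≡ 10 · 37 · 18 · 20 · 15 = 1998000.
1998000 mod 41 = 29, so 15^91 ≡ 29 (mod 41).

29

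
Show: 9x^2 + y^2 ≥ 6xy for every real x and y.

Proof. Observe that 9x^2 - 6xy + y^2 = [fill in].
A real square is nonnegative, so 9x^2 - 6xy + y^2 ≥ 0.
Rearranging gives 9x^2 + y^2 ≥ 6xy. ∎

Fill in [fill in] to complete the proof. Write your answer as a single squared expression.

(3x - y)^2

9x^2 - 6xy + y^2 is a perfect-square trinomial: the outer terms are (3x)^2 and (y)^2, and the cross term is -2·3x·y.
So 9x^2 - 6xy + y^2 = (3x - y)^2 ≥ 0.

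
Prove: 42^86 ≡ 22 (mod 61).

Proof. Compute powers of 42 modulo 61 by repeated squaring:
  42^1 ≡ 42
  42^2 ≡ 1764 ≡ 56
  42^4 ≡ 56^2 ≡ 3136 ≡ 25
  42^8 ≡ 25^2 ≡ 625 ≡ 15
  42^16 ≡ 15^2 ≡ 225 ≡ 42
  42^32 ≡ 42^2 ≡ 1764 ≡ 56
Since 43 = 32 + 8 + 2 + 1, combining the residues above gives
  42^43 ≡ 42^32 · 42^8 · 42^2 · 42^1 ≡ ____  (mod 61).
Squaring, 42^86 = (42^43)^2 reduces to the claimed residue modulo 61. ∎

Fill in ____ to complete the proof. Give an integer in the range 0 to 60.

42^32 · 42^8 · 42^2 · 42^1 ≡ 56 · 15 · 56 · 42 = 1975680.
1975680 mod 61 = 12, so 42^43 ≡ 12 (mod 61).

12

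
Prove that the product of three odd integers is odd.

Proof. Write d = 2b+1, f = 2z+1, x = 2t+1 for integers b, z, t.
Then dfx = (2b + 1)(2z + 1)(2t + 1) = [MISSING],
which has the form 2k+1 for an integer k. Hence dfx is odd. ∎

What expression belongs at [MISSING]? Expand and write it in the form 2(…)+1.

(2b + 1)(2z + 1)(2t + 1) = 8btz + 4bt + 4bz + 2b + 4tz + 2t + 2z + 1
= 2(4btz + 2bt + 2bz + b + 2tz + t + z) + 1.
Since 4btz + 2bt + 2bz + b + 2tz + t + z is an integer, the product is of the form 2k+1 for an integer k.

2(4btz + 2bt + 2bz + b + 2tz + t + z) + 1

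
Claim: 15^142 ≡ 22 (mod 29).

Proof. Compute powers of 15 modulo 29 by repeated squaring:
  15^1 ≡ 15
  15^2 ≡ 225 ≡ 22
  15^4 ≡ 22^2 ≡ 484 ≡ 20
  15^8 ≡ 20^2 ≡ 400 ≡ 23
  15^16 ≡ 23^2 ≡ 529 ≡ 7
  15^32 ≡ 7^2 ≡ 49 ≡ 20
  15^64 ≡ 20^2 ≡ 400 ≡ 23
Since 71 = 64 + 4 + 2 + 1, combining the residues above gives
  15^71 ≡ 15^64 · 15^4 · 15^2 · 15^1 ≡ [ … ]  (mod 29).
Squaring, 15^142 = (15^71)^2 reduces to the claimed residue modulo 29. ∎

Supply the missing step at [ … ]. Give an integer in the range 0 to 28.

14

Multiply the listed residues: 23 · 20 · 22 · 15 = 460 → 10120 → 151800.
Reducing modulo 29: 151800 = 5234·29 + 14, so 15^71 ≡ 14.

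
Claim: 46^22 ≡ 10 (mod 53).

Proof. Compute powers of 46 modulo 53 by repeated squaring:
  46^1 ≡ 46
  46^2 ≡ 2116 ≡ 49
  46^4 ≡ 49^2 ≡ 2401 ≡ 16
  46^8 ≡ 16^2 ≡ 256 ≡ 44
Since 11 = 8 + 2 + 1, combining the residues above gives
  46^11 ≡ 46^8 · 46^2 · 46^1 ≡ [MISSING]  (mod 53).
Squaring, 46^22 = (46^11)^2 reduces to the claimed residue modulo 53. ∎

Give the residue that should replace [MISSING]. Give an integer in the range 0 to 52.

46^8 · 46^2 · 46^1 ≡ 44 · 49 · 46 = 99176.
99176 mod 53 = 13, so 46^11 ≡ 13 (mod 53).

13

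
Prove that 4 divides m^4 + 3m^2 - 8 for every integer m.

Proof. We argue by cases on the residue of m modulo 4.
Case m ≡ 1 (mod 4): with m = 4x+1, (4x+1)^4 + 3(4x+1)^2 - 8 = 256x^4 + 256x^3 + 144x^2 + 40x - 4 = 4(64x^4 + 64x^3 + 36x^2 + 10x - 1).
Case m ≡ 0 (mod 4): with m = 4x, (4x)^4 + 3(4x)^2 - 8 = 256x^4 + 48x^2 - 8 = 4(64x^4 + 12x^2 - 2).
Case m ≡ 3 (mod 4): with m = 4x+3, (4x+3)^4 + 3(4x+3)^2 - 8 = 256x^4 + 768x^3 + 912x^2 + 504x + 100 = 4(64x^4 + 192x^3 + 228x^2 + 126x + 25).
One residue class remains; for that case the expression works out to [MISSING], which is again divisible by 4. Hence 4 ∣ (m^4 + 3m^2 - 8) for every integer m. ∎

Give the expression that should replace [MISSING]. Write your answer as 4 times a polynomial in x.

4(64x^4 + 128x^3 + 108x^2 + 44x + 5)

The residues treated are {1, 0, 3}, so the missing case is m ≡ 2 (mod 4); write m = 4x+2.
Then (4x+2)^4 + 3(4x+2)^2 - 8 = 256x^4 + 512x^3 + 432x^2 + 176x + 20 = 4(64x^4 + 128x^3 + 108x^2 + 44x + 5).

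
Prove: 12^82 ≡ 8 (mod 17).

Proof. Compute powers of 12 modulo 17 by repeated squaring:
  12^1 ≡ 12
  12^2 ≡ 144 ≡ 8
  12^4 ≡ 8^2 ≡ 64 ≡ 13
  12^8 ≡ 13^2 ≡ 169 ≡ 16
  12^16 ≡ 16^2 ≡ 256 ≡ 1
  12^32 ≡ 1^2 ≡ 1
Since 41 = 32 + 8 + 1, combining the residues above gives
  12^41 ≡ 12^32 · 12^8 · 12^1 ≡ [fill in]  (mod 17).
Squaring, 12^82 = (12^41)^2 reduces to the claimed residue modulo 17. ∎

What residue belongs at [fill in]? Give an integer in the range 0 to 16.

5

12^32 · 12^8 · 12^1 ≡ 1 · 16 · 12 = 192.
192 mod 17 = 5, so 12^41 ≡ 5 (mod 17).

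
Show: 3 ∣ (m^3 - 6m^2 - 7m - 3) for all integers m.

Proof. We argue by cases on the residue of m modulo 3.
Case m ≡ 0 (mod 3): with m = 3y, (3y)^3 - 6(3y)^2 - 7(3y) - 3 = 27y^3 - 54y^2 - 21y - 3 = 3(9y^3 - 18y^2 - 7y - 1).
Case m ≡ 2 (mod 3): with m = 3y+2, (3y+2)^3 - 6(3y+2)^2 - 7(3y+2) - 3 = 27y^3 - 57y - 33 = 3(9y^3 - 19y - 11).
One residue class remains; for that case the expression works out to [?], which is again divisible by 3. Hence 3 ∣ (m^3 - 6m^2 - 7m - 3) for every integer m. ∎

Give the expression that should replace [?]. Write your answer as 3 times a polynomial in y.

3(9y^3 - 9y^2 - 16y - 5)

Only m ≡ 1 (mod 3) is unaccounted for. Put m = 3y+1:
(3y+1)^3 - 6(3y+1)^2 - 7(3y+1) - 3 expands to 27y^3 - 27y^2 - 48y - 15,
and factoring out 3 leaves 3(9y^3 - 9y^2 - 16y - 5).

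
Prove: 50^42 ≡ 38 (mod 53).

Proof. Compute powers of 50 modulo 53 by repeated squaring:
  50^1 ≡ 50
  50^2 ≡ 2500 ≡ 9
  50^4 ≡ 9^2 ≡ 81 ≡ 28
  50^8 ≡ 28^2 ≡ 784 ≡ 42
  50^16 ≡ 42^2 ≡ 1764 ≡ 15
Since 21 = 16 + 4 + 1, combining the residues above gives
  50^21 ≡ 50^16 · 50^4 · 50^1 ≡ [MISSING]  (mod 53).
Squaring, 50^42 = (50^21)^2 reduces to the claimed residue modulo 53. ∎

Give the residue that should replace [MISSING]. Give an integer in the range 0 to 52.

12

Multiply the listed residues: 15 · 28 · 50 = 420 → 21000.
Reducing modulo 53: 21000 = 396·53 + 12, so 50^21 ≡ 12.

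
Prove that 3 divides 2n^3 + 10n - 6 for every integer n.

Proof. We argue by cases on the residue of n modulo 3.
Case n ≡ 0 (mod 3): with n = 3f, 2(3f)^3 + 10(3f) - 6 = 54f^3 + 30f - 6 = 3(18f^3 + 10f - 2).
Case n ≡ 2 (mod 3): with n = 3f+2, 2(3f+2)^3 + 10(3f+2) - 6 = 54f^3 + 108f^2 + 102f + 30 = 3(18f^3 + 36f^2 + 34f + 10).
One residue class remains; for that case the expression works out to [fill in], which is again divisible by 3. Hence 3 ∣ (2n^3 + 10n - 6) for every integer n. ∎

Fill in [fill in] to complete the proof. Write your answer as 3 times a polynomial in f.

The residues treated are {0, 2}, so the missing case is n ≡ 1 (mod 3); write n = 3f+1.
Then 2(3f+1)^3 + 10(3f+1) - 6 = 54f^3 + 54f^2 + 48f + 6 = 3(18f^3 + 18f^2 + 16f + 2).

3(18f^3 + 18f^2 + 16f + 2)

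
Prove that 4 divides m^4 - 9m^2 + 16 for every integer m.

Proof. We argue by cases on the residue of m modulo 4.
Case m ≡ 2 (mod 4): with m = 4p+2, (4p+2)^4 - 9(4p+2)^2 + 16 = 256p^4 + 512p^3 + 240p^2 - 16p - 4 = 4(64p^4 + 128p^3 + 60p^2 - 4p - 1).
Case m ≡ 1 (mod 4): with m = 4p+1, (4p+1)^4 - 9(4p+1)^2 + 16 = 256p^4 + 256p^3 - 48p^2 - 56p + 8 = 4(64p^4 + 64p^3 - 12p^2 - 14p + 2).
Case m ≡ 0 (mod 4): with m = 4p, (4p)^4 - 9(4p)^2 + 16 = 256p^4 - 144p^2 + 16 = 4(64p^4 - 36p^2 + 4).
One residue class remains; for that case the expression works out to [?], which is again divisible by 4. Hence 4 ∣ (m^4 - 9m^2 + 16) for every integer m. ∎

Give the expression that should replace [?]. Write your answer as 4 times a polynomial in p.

Only m ≡ 3 (mod 4) is unaccounted for. Put m = 4p+3:
(4p+3)^4 - 9(4p+3)^2 + 16 expands to 256p^4 + 768p^3 + 720p^2 + 216p + 16,
and factoring out 4 leaves 4(64p^4 + 192p^3 + 180p^2 + 54p + 4).

4(64p^4 + 192p^3 + 180p^2 + 54p + 4)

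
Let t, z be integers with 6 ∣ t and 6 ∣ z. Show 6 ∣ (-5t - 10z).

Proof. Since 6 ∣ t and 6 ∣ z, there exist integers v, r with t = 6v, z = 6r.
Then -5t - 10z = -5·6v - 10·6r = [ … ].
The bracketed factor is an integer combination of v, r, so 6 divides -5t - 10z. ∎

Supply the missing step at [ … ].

Pull the common 6 out of every term: -5·6v - 10·6r = 6(-10r - 5v).
-10r - 5v is an integer, which exhibits the divisibility.

6(-10r - 5v)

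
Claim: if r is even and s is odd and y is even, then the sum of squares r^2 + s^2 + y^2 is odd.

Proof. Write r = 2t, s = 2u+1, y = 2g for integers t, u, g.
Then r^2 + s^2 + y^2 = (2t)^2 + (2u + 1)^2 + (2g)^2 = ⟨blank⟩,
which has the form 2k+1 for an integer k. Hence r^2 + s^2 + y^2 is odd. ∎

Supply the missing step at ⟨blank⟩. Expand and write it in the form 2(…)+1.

Expanding: (2t)^2 + (2u + 1)^2 + (2g)^2 = 4g^2 + 4t^2 + 4u^2 + 4u + 1.
Every term except the constant is even, so this is 2(2g^2 + 2t^2 + 2u^2 + 2u) + 1,
and 2g^2 + 2t^2 + 2u^2 + 2u ∈ ℤ gives the required form.

2(2g^2 + 2t^2 + 2u^2 + 2u) + 1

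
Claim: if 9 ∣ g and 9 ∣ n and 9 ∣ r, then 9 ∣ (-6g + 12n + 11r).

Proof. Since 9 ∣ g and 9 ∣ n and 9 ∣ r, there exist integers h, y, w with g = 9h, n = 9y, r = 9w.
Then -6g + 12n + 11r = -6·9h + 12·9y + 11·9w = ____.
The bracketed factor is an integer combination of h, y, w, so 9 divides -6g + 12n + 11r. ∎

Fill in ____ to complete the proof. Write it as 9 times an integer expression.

Pull the common 9 out of every term: -6·9h + 12·9y + 11·9w = 9(-6h + 11w + 12y).
-6h + 11w + 12y is an integer, which exhibits the divisibility.

9(-6h + 11w + 12y)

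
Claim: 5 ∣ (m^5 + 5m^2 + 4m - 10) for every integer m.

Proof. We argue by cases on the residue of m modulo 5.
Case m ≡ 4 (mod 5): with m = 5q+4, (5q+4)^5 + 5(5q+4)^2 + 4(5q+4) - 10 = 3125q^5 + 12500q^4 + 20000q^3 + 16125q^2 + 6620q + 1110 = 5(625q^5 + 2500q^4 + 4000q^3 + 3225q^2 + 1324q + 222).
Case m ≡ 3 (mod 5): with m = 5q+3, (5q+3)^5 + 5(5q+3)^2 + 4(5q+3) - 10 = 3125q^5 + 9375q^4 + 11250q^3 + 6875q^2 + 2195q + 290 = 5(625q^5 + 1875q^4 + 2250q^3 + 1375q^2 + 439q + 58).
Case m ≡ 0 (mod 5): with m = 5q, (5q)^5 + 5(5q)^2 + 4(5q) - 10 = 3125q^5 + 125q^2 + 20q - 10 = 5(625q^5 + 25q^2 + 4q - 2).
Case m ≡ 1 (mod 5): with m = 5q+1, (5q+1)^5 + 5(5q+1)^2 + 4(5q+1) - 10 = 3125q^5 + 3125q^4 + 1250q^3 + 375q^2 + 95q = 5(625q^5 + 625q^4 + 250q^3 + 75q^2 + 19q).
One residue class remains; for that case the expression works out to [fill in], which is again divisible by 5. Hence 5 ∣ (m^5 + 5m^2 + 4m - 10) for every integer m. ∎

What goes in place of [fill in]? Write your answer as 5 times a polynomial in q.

5(625q^5 + 1250q^4 + 1000q^3 + 425q^2 + 104q + 10)

The residues treated are {4, 3, 0, 1}, so the missing case is m ≡ 2 (mod 5); write m = 5q+2.
Then (5q+2)^5 + 5(5q+2)^2 + 4(5q+2) - 10 = 3125q^5 + 6250q^4 + 5000q^3 + 2125q^2 + 520q + 50 = 5(625q^5 + 1250q^4 + 1000q^3 + 425q^2 + 104q + 10).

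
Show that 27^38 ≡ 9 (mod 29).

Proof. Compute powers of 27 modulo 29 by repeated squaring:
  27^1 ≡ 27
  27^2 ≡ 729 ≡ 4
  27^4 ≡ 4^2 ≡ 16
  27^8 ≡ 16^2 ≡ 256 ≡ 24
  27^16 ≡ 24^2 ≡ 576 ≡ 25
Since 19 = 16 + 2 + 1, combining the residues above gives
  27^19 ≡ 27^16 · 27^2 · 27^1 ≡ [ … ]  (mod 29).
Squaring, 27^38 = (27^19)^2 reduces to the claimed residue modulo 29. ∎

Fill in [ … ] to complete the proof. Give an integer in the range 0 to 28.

Multiply the listed residues: 25 · 4 · 27 = 100 → 2700.
Reducing modulo 29: 2700 = 93·29 + 3, so 27^19 ≡ 3.

3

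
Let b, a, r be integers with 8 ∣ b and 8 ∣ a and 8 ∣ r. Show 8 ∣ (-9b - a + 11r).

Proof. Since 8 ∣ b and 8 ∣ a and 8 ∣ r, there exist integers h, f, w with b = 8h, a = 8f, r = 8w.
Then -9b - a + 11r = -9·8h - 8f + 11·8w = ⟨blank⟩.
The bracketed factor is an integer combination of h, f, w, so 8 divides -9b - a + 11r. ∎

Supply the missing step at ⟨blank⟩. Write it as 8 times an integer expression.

8(-f - 9h + 11w)

Each term has a factor of 8: -9·8h - 8f + 11·8w = 8·(-f - 9h + 11w).
Since -f - 9h + 11w is an integer, 8 ∣ (-9b - a + 11r).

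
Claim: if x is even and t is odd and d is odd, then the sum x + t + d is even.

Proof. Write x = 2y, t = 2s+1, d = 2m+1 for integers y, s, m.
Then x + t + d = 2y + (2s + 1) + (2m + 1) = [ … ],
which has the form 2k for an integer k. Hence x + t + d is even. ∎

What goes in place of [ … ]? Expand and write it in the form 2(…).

2(m + s + y + 1)

Expanding: 2y + (2s + 1) + (2m + 1) = 2m + 2s + 2y + 2.
Every term is even; pulling out the factor of 2 gives 2(m + s + y + 1).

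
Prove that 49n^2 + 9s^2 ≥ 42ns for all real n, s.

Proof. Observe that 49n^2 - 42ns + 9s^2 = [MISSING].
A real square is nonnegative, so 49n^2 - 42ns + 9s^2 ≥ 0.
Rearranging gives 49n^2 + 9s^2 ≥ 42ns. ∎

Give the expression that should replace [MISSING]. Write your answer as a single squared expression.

(7n - 3s)^2

The leading and trailing coefficients are 7^2 and 3^2, and 42 = 2·7·3, so the trinomial is (7n - 3s)^2.
Hence 49n^2 - 42ns + 9s^2 ≥ 0.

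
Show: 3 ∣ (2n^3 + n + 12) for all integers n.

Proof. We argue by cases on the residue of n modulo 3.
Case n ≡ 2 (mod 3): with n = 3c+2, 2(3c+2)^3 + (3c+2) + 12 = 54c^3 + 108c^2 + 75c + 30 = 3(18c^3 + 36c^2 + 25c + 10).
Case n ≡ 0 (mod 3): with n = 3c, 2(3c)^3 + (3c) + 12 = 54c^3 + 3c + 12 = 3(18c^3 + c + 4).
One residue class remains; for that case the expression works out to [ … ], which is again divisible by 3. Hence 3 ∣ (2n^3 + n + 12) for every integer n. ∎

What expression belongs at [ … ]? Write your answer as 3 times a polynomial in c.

3(18c^3 + 18c^2 + 7c + 5)

Only n ≡ 1 (mod 3) is unaccounted for. Put n = 3c+1:
2(3c+1)^3 + (3c+1) + 12 expands to 54c^3 + 54c^2 + 21c + 15,
and factoring out 3 leaves 3(18c^3 + 18c^2 + 7c + 5).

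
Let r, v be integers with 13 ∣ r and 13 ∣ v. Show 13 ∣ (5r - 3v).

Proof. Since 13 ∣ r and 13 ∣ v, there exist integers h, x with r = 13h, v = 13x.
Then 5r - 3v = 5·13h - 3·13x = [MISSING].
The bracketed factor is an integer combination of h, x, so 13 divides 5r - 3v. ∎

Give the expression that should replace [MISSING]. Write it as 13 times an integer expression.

13(5h - 3x)

Each term has a factor of 13: 5·13h - 3·13x = 13·(5h - 3x).
Since 5h - 3x is an integer, 13 ∣ (5r - 3v).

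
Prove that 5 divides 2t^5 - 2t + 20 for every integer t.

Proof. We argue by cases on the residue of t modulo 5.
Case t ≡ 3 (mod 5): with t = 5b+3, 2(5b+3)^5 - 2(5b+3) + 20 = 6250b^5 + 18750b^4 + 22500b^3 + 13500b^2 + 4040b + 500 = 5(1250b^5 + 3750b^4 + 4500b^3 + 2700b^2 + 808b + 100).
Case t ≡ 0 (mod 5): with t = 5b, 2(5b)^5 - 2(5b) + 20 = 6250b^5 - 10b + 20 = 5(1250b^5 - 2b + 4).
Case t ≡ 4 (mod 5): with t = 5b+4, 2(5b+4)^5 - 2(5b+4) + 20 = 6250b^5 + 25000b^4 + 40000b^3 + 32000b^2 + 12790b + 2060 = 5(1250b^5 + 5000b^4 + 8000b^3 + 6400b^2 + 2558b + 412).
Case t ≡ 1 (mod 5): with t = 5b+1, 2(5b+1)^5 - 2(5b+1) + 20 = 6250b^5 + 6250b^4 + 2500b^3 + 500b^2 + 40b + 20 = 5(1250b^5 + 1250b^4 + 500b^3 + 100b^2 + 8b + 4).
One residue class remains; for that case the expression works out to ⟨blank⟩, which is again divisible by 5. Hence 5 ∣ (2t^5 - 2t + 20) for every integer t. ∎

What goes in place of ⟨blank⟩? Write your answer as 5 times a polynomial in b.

The residues treated are {3, 0, 4, 1}, so the missing case is t ≡ 2 (mod 5); write t = 5b+2.
Then 2(5b+2)^5 - 2(5b+2) + 20 = 6250b^5 + 12500b^4 + 10000b^3 + 4000b^2 + 790b + 80 = 5(1250b^5 + 2500b^4 + 2000b^3 + 800b^2 + 158b + 16).

5(1250b^5 + 2500b^4 + 2000b^3 + 800b^2 + 158b + 16)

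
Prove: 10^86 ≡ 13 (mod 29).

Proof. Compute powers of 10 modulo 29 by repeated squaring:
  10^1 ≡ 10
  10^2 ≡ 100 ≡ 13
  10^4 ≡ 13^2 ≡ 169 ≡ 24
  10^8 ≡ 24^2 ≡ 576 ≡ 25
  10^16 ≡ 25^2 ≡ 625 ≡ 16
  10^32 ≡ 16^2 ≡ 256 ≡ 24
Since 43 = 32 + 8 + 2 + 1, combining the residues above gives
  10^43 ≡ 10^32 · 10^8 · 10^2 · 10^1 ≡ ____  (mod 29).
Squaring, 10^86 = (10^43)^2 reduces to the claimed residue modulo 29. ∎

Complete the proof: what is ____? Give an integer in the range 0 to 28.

Multiply the listed residues: 24 · 25 · 13 · 10 = 600 → 7800 → 78000.
Reducing modulo 29: 78000 = 2689·29 + 19, so 10^43 ≡ 19.

19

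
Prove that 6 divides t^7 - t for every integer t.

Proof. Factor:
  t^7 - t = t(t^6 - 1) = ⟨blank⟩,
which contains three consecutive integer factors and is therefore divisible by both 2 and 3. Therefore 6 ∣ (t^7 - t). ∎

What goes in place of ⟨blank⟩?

t^6 - 1 = (t^2 - 1)(t^4 + t^2 + 1), and t^2 - 1 = (t-1)(t+1).
So t(t^6 - 1) = (t - 1)t(t + 1)(t^4 + t^2 + 1).

(t - 1)t(t + 1)(t^4 + t^2 + 1)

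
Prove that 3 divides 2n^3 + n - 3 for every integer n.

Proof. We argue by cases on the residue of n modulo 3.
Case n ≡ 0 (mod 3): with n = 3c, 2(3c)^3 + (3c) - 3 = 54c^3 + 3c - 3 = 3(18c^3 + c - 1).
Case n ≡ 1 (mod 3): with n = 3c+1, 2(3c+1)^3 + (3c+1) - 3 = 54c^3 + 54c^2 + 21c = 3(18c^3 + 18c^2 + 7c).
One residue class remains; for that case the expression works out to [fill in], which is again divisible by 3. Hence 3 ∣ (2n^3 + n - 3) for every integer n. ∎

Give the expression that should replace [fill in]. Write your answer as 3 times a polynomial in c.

The residues treated are {0, 1}, so the missing case is n ≡ 2 (mod 3); write n = 3c+2.
Then 2(3c+2)^3 + (3c+2) - 3 = 54c^3 + 108c^2 + 75c + 15 = 3(18c^3 + 36c^2 + 25c + 5).

3(18c^3 + 36c^2 + 25c + 5)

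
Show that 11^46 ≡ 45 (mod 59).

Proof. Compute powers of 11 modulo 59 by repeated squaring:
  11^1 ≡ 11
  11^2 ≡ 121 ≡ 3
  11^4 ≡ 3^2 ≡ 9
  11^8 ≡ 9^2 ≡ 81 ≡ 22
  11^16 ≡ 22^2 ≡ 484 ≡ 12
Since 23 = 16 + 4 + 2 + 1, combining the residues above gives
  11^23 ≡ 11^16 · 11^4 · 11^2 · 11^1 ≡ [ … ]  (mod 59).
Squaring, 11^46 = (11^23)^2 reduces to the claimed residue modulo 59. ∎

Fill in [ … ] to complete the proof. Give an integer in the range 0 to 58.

Multiply the listed residues: 12 · 9 · 3 · 11 = 108 → 324 → 3564.
Reducing modulo 59: 3564 = 60·59 + 24, so 11^23 ≡ 24.

24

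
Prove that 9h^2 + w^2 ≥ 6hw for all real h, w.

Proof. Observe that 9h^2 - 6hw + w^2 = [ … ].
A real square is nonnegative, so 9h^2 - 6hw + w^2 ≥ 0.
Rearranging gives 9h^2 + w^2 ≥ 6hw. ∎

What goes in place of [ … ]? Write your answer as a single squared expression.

(3h - w)^2

9h^2 - 6hw + w^2 is a perfect-square trinomial: the outer terms are (3h)^2 and (w)^2, and the cross term is -2·3h·w.
So 9h^2 - 6hw + w^2 = (3h - w)^2 ≥ 0.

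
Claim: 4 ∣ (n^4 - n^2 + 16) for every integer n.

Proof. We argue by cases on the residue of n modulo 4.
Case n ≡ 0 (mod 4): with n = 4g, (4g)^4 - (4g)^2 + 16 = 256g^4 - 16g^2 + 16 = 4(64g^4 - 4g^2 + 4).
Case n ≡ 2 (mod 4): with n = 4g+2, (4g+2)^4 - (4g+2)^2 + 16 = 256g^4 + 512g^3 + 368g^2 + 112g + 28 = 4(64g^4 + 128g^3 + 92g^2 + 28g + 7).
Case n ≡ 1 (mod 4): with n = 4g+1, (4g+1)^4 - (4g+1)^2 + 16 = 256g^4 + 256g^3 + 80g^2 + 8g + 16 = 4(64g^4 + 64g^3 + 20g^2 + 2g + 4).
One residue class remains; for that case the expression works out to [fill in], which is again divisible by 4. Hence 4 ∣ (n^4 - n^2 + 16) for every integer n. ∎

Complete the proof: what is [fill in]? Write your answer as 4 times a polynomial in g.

Only n ≡ 3 (mod 4) is unaccounted for. Put n = 4g+3:
(4g+3)^4 - (4g+3)^2 + 16 expands to 256g^4 + 768g^3 + 848g^2 + 408g + 88,
and factoring out 4 leaves 4(64g^4 + 192g^3 + 212g^2 + 102g + 22).

4(64g^4 + 192g^3 + 212g^2 + 102g + 22)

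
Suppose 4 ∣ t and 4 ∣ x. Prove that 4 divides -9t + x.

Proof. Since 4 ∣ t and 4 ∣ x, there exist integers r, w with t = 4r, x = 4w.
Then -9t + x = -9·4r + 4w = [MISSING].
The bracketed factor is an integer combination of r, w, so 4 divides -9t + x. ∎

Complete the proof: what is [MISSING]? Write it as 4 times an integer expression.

Each term has a factor of 4: -9·4r + 4w = 4·(-9r + w).
Since -9r + w is an integer, 4 ∣ (-9t + x).

4(-9r + w)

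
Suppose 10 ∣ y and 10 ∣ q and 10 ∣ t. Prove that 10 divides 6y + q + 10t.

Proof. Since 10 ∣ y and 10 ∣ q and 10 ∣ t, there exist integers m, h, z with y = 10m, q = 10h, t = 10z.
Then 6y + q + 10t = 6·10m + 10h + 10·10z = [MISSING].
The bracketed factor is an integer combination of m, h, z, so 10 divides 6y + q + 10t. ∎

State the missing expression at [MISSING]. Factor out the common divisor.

10(h + 6m + 10z)

Each term has a factor of 10: 6·10m + 10h + 10·10z = 10·(h + 6m + 10z).
Since h + 6m + 10z is an integer, 10 ∣ (6y + q + 10t).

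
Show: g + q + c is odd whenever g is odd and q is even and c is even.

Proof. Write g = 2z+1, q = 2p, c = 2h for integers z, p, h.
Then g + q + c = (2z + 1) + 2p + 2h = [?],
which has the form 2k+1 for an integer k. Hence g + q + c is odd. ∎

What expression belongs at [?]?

(2z + 1) + 2p + 2h = 2h + 2p + 2z + 1
= 2(h + p + z) + 1.
Since h + p + z is an integer, the sum is of the form 2k+1 for an integer k.

2(h + p + z) + 1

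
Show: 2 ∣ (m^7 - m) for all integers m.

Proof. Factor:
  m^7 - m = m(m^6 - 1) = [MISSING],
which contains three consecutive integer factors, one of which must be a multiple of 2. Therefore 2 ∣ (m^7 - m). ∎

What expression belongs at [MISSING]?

m^6 - 1 = (m^2 - 1)(m^4 + m^2 + 1), and m^2 - 1 = (m-1)(m+1).
So m(m^6 - 1) = (m - 1)m(m + 1)(m^4 + m^2 + 1).

(m - 1)m(m + 1)(m^4 + m^2 + 1)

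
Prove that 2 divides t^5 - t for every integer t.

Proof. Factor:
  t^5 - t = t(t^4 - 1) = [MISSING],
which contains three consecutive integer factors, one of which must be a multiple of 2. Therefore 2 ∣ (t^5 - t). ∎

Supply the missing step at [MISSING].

(t - 1)t(t + 1)(t^2 + 1)

t^4 - 1 = (t^2 - 1)(t^2 + 1), and t^2 - 1 = (t-1)(t+1).
So t(t^4 - 1) = (t - 1)t(t + 1)(t^2 + 1).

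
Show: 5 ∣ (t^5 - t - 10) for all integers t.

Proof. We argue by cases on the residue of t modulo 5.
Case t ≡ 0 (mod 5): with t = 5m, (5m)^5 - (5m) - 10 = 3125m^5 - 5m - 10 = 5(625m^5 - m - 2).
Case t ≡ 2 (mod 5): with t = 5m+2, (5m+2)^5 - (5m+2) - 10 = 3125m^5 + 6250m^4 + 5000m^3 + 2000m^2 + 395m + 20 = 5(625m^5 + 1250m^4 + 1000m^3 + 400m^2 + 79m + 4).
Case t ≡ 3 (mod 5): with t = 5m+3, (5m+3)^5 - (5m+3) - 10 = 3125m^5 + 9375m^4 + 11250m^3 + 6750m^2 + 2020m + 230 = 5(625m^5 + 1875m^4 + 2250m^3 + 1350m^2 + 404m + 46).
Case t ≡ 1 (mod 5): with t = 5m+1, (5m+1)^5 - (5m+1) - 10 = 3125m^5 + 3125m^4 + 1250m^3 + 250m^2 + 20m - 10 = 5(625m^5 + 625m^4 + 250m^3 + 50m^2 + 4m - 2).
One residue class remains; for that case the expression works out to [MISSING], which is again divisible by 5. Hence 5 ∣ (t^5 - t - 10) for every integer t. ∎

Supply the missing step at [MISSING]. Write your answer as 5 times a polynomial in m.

The residues treated are {0, 2, 3, 1}, so the missing case is t ≡ 4 (mod 5); write t = 5m+4.
Then (5m+4)^5 - (5m+4) - 10 = 3125m^5 + 12500m^4 + 20000m^3 + 16000m^2 + 6395m + 1010 = 5(625m^5 + 2500m^4 + 4000m^3 + 3200m^2 + 1279m + 202).

5(625m^5 + 2500m^4 + 4000m^3 + 3200m^2 + 1279m + 202)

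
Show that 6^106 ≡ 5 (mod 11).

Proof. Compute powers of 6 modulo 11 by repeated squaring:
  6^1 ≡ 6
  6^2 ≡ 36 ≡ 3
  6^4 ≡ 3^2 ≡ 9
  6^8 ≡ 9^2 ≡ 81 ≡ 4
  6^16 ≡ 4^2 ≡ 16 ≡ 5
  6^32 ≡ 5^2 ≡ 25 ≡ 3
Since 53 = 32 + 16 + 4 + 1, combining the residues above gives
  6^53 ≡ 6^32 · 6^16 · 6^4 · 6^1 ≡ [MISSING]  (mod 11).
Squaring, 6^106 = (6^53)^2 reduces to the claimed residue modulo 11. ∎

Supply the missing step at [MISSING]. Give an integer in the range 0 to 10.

7

Multiply the listed residues: 3 · 5 · 9 · 6 = 15 → 135 → 810.
Reducing modulo 11: 810 = 73·11 + 7, so 6^53 ≡ 7.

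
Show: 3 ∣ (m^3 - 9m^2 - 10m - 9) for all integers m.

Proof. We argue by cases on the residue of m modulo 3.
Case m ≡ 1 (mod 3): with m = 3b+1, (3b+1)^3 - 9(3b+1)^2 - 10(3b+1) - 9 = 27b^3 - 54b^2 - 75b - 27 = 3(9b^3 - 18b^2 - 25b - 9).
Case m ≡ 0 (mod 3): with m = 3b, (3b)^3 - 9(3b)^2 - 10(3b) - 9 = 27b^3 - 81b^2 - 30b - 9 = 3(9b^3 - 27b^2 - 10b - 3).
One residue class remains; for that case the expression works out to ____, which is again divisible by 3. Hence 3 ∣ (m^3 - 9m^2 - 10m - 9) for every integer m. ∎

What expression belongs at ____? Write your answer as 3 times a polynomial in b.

3(9b^3 - 9b^2 - 34b - 19)

Only m ≡ 2 (mod 3) is unaccounted for. Put m = 3b+2:
(3b+2)^3 - 9(3b+2)^2 - 10(3b+2) - 9 expands to 27b^3 - 27b^2 - 102b - 57,
and factoring out 3 leaves 3(9b^3 - 9b^2 - 34b - 19).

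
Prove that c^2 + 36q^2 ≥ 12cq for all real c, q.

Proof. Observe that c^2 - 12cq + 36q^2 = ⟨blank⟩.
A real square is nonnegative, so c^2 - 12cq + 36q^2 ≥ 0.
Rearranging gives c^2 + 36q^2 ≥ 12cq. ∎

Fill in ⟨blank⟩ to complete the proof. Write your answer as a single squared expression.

The leading and trailing coefficients are 1^2 and 6^2, and 12 = 2·1·6, so the trinomial is (c - 6q)^2.
Hence c^2 - 12cq + 36q^2 ≥ 0.

(c - 6q)^2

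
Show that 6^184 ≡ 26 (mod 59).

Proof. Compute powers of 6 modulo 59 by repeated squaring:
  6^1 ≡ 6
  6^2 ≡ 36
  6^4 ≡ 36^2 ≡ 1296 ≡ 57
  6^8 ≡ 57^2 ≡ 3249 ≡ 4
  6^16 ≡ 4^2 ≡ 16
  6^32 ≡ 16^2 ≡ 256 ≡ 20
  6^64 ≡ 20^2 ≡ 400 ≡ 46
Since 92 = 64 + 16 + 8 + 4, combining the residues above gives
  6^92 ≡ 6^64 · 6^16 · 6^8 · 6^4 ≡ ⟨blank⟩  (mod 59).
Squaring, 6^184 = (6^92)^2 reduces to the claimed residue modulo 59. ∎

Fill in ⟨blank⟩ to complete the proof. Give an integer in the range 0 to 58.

12

Multiply the listed residues: 46 · 16 · 4 · 57 = 736 → 2944 → 167808.
Reducing modulo 59: 167808 = 2844·59 + 12, so 6^92 ≡ 12.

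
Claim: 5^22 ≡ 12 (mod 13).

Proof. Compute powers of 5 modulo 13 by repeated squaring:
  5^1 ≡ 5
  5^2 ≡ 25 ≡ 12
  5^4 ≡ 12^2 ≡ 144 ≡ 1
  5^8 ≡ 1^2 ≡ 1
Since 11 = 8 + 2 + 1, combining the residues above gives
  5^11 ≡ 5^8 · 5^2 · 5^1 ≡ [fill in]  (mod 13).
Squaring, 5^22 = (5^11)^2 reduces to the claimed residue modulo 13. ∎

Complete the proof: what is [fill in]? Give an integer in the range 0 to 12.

8

5^8 · 5^2 · 5^1 ≡ 1 · 12 · 5 = 60.
60 mod 13 = 8, so 5^11 ≡ 8 (mod 13).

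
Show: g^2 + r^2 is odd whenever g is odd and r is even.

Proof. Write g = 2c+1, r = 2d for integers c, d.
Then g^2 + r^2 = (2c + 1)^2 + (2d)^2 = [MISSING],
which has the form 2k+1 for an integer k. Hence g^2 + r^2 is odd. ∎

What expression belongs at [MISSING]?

(2c + 1)^2 + (2d)^2 = 4c^2 + 4c + 4d^2 + 1
= 2(2c^2 + 2c + 2d^2) + 1.
Since 2c^2 + 2c + 2d^2 is an integer, the sum of squares is of the form 2k+1 for an integer k.

2(2c^2 + 2c + 2d^2) + 1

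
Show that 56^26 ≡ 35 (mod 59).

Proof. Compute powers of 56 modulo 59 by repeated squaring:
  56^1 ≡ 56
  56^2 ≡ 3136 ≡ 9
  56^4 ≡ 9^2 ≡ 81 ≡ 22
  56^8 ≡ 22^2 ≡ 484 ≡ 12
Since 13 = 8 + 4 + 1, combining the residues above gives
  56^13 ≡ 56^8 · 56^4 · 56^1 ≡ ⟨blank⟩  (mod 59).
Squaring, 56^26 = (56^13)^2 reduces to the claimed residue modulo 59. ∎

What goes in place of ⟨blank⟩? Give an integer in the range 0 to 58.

56^8 · 56^4 · 56^1 ≡ 12 · 22 · 56 = 14784.
14784 mod 59 = 34, so 56^13 ≡ 34 (mod 59).

34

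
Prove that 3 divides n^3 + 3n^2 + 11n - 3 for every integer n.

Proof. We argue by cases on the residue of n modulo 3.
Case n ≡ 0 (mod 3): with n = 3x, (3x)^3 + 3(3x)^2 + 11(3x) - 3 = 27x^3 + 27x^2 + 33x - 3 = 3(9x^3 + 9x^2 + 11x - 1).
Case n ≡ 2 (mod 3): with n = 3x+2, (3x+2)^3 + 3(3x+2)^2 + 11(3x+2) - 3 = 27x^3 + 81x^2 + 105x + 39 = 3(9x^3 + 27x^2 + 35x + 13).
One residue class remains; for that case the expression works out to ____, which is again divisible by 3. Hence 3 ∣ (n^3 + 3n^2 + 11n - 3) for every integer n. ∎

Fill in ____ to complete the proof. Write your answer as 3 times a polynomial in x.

The residues treated are {0, 2}, so the missing case is n ≡ 1 (mod 3); write n = 3x+1.
Then (3x+1)^3 + 3(3x+1)^2 + 11(3x+1) - 3 = 27x^3 + 54x^2 + 60x + 12 = 3(9x^3 + 18x^2 + 20x + 4).

3(9x^3 + 18x^2 + 20x + 4)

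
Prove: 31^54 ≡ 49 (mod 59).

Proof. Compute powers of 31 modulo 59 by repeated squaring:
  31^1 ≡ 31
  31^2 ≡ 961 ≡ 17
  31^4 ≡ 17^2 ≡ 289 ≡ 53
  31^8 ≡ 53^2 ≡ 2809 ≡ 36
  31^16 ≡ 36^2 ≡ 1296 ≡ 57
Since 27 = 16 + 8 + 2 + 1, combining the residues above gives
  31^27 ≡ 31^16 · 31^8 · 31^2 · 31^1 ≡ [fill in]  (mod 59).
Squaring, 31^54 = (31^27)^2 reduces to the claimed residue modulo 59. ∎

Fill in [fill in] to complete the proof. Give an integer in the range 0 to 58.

31^16 · 31^8 · 31^2 · 31^1 ≡ 57 · 36 · 17 · 31 = 1081404.
1081404 mod 59 = 52, so 31^27 ≡ 52 (mod 59).

52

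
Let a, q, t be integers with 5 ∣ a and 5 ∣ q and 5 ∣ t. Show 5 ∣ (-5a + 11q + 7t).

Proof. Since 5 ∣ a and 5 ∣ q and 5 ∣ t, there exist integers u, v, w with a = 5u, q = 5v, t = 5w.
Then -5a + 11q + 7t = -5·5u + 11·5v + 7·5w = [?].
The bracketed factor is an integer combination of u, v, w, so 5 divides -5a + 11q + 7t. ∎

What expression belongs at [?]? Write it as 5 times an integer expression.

Pull the common 5 out of every term: -5·5u + 11·5v + 7·5w = 5(-5u + 11v + 7w).
-5u + 11v + 7w is an integer, which exhibits the divisibility.

5(-5u + 11v + 7w)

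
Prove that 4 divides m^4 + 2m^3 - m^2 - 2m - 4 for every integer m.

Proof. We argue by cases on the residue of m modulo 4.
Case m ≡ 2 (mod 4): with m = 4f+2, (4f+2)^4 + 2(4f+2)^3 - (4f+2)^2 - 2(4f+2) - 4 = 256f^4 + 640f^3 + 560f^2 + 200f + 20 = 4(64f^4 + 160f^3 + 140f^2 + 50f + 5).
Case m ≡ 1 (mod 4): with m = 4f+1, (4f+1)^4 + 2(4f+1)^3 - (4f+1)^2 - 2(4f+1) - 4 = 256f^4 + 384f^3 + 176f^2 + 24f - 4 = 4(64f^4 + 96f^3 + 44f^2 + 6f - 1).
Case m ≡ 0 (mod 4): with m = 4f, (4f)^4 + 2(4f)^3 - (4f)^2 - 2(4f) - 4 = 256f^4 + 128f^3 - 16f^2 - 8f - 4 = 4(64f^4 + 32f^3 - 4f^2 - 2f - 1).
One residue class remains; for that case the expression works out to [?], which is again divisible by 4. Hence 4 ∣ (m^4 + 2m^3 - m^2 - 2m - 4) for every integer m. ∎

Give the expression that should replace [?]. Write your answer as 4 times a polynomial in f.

4(64f^4 + 224f^3 + 284f^2 + 154f + 29)

Only m ≡ 3 (mod 4) is unaccounted for. Put m = 4f+3:
(4f+3)^4 + 2(4f+3)^3 - (4f+3)^2 - 2(4f+3) - 4 expands to 256f^4 + 896f^3 + 1136f^2 + 616f + 116,
and factoring out 4 leaves 4(64f^4 + 224f^3 + 284f^2 + 154f + 29).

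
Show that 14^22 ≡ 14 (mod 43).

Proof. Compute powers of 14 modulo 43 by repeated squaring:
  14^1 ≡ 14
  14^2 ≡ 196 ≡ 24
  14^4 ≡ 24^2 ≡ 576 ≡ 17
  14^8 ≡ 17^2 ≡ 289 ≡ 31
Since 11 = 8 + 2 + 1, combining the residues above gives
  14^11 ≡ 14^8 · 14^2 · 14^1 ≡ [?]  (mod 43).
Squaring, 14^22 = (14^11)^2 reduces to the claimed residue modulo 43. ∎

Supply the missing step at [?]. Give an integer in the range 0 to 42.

10

Multiply the listed residues: 31 · 24 · 14 = 744 → 10416.
Reducing modulo 43: 10416 = 242·43 + 10, so 14^11 ≡ 10.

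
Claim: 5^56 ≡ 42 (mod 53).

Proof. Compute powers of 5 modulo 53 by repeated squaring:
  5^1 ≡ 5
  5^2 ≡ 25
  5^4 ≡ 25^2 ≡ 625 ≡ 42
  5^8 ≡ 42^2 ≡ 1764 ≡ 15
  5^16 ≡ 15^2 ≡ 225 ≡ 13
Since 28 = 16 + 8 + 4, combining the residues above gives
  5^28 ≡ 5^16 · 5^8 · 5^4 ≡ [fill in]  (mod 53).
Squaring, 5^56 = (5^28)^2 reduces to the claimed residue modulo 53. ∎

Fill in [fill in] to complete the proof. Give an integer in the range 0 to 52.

28

Multiply the listed residues: 13 · 15 · 42 = 195 → 8190.
Reducing modulo 53: 8190 = 154·53 + 28, so 5^28 ≡ 28.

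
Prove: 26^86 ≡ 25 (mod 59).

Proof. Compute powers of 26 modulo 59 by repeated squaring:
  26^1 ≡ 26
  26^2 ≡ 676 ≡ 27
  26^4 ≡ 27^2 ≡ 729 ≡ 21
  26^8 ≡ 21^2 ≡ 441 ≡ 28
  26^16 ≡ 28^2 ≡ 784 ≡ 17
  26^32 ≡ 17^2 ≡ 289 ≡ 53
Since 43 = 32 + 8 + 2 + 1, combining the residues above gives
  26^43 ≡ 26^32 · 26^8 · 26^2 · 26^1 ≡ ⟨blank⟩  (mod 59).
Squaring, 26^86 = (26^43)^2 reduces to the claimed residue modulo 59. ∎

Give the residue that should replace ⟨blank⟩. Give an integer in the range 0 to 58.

5

26^32 · 26^8 · 26^2 · 26^1 ≡ 53 · 28 · 27 · 26 = 1041768.
1041768 mod 59 = 5, so 26^43 ≡ 5 (mod 59).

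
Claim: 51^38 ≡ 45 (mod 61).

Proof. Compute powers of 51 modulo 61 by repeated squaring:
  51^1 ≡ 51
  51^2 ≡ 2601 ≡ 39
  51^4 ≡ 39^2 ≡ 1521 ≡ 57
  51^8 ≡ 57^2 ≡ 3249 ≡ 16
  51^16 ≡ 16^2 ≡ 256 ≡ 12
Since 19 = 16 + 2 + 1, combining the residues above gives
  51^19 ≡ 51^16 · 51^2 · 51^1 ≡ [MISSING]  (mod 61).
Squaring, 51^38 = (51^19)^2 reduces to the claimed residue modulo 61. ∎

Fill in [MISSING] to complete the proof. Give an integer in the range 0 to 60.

17

51^16 · 51^2 · 51^1 ≡ 12 · 39 · 51 = 23868.
23868 mod 61 = 17, so 51^19 ≡ 17 (mod 61).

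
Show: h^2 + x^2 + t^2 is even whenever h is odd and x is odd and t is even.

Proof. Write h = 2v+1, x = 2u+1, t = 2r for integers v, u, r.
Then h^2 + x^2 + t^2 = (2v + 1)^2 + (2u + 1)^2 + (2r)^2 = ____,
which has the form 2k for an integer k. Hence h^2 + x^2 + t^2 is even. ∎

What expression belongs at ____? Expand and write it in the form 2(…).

2(2r^2 + 2u^2 + 2u + 2v^2 + 2v + 1)

(2v + 1)^2 + (2u + 1)^2 + (2r)^2 = 4r^2 + 4u^2 + 4u + 4v^2 + 4v + 2
= 2(2r^2 + 2u^2 + 2u + 2v^2 + 2v + 1).
Since 2r^2 + 2u^2 + 2u + 2v^2 + 2v + 1 is an integer, the sum of squares is of the form 2k for an integer k.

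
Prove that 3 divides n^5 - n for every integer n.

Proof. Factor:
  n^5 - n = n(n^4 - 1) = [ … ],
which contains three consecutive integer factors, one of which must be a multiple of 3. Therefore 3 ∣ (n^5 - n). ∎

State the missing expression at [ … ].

(n - 1)n(n + 1)(n^2 + 1)

n^4 - 1 = (n^2 - 1)(n^2 + 1), and n^2 - 1 = (n-1)(n+1).
So n(n^4 - 1) = (n - 1)n(n + 1)(n^2 + 1).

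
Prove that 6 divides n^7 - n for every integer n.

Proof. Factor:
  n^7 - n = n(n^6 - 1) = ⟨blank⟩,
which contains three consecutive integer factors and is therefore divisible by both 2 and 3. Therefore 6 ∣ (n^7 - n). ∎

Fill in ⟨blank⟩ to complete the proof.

(n - 1)n(n + 1)(n^4 + n^2 + 1)

n^6 - 1 = (n^2 - 1)(n^4 + n^2 + 1), and n^2 - 1 = (n-1)(n+1).
So n(n^6 - 1) = (n - 1)n(n + 1)(n^4 + n^2 + 1).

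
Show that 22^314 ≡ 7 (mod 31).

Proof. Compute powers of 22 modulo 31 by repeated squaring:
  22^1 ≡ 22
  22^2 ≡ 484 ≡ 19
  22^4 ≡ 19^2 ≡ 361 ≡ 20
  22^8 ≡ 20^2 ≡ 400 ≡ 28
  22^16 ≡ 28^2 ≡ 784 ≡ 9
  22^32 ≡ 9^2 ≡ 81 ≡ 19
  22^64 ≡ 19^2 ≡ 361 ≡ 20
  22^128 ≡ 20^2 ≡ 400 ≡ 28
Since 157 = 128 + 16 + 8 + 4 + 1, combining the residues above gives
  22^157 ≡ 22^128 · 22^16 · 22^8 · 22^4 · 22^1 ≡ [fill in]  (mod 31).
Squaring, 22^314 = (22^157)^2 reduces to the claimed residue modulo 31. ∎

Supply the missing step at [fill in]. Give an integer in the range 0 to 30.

22^128 · 22^16 · 22^8 · 22^4 · 22^1 ≡ 28 · 9 · 28 · 20 · 22 = 3104640.
3104640 mod 31 = 21, so 22^157 ≡ 21 (mod 31).

21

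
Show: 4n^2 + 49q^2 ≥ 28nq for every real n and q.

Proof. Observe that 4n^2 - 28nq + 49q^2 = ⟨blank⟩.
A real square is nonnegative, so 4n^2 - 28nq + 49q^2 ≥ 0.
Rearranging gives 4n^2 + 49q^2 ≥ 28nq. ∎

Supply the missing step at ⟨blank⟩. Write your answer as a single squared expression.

4n^2 - 28nq + 49q^2 is a perfect-square trinomial: the outer terms are (2n)^2 and (7q)^2, and the cross term is -2·2n·7q.
So 4n^2 - 28nq + 49q^2 = (2n - 7q)^2 ≥ 0.

(2n - 7q)^2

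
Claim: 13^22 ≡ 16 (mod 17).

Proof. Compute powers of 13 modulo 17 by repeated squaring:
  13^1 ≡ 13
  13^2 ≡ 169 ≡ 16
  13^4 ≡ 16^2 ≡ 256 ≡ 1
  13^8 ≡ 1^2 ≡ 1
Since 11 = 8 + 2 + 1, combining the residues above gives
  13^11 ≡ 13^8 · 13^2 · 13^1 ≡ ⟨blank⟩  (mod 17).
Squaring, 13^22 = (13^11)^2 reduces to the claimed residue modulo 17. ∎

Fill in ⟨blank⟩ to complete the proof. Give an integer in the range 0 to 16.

4

Multiply the listed residues: 1 · 16 · 13 = 16 → 208.
Reducing modulo 17: 208 = 12·17 + 4, so 13^11 ≡ 4.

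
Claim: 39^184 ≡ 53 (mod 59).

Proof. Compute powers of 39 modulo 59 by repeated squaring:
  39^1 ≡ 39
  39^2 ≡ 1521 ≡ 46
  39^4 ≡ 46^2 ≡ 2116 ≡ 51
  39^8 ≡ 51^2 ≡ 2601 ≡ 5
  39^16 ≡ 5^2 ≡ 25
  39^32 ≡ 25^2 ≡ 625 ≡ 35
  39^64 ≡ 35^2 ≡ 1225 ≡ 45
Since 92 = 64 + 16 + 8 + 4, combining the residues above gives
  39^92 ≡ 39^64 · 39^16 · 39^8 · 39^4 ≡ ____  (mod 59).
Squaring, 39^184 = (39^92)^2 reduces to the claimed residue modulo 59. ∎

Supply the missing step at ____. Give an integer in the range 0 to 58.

17

39^64 · 39^16 · 39^8 · 39^4 ≡ 45 · 25 · 5 · 51 = 286875.
286875 mod 59 = 17, so 39^92 ≡ 17 (mod 59).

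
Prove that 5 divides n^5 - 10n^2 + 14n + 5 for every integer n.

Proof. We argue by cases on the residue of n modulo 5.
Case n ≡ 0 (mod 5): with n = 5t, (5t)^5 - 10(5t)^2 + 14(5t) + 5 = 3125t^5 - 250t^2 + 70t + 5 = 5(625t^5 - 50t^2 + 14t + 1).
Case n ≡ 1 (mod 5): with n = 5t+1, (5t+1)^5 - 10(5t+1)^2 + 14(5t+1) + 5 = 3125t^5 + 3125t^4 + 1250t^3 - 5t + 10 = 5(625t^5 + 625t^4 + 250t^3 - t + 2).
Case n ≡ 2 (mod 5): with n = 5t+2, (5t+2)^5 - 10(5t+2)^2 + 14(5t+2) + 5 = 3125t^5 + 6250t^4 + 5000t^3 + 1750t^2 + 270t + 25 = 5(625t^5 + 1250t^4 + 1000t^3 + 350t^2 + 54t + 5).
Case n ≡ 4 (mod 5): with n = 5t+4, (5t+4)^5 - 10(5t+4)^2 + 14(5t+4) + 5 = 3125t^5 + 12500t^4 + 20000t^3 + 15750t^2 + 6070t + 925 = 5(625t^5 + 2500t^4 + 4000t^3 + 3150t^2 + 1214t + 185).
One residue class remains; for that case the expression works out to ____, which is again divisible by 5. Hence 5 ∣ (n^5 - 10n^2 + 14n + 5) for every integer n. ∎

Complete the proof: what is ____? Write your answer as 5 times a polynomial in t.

Only n ≡ 3 (mod 5) is unaccounted for. Put n = 5t+3:
(5t+3)^5 - 10(5t+3)^2 + 14(5t+3) + 5 expands to 3125t^5 + 9375t^4 + 11250t^3 + 6500t^2 + 1795t + 200,
and factoring out 5 leaves 5(625t^5 + 1875t^4 + 2250t^3 + 1300t^2 + 359t + 40).

5(625t^5 + 1875t^4 + 2250t^3 + 1300t^2 + 359t + 40)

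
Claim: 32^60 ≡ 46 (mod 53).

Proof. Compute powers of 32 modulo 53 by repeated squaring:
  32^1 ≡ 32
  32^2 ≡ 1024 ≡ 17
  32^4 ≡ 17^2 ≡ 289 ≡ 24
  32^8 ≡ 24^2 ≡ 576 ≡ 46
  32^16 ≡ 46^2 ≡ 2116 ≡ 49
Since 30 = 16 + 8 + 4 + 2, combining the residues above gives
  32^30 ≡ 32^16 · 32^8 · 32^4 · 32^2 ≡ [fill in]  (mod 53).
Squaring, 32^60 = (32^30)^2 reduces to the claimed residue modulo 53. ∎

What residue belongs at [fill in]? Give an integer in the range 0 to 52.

29

Multiply the listed residues: 49 · 46 · 24 · 17 = 2254 → 54096 → 919632.
Reducing modulo 53: 919632 = 17351·53 + 29, so 32^30 ≡ 29.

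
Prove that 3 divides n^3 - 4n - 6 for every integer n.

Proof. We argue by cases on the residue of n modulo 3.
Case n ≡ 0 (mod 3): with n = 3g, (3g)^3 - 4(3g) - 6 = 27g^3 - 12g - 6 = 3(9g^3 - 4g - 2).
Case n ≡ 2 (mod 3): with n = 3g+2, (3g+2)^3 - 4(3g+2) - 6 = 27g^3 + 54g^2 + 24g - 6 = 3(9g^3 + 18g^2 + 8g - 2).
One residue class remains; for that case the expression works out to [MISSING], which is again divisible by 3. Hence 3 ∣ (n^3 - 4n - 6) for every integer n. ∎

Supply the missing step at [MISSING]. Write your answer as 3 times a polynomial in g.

Only n ≡ 1 (mod 3) is unaccounted for. Put n = 3g+1:
(3g+1)^3 - 4(3g+1) - 6 expands to 27g^3 + 27g^2 - 3g - 9,
and factoring out 3 leaves 3(9g^3 + 9g^2 - g - 3).

3(9g^3 + 9g^2 - g - 3)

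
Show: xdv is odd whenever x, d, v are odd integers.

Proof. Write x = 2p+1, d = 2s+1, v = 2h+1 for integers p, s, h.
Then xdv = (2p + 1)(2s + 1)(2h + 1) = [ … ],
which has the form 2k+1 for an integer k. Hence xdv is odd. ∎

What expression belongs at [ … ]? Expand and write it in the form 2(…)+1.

Expanding: (2p + 1)(2s + 1)(2h + 1) = 8hps + 4hp + 4hs + 2h + 4ps + 2p + 2s + 1.
Every term except the constant is even, so this is 2(4hps + 2hp + 2hs + h + 2ps + p + s) + 1,
and 4hps + 2hp + 2hs + h + 2ps + p + s ∈ ℤ gives the required form.

2(4hps + 2hp + 2hs + h + 2ps + p + s) + 1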